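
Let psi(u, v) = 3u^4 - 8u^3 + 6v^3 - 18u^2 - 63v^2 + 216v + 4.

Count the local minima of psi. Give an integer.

2

psi separates as a function of u plus a function of v, so ∇psi=0 decouples.
∂psi/∂u = 12u(u - 3)(u + 1) = 0 at u ∈ {-1, 0, 3}; ∂psi/∂v = 18(v - 4)(v - 3) = 0 at v ∈ {3, 4}.
The Hessian is diagonal: diag(psi_uu, psi_vv). Second derivatives: psi_uu(-1)=48, psi_uu(0)=-36, psi_uu(3)=144; psi_vv(3)=-18, psi_vv(4)=18.
Local minima occur where both diagonal entries positive: (-1, 4), (3, 4). Count: 2.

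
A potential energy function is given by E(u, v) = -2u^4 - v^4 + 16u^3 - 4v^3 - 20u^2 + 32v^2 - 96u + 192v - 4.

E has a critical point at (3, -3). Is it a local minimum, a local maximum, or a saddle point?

The mixed partial ∂²E/∂u∂v is 0, so the Hessian at any point is diag(E_uu, E_vv) = diag(8(-3u^2 + 12u - 5), 4(-3v^2 - 6v + 16)).
At (3, -3): H = diag(32, 28).
Both eigenvalues are positive, so H is positive definite: a local minimum.

local minimum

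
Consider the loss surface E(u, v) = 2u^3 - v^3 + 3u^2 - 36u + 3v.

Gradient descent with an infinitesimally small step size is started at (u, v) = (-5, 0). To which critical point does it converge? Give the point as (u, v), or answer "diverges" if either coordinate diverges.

diverges

E is separable, so gradient descent decouples: u follows -∂E/∂u, v follows -∂E/∂v.
∂E/∂u = 6(u - 2)(u + 3); at u=-5 this is 84, so u decreases.
∂E/∂v = -3(v - 1)(v + 1); at v=0 this is 3, so v decreases.
The u-coordinate has no critical point in that direction and runs off to infinity.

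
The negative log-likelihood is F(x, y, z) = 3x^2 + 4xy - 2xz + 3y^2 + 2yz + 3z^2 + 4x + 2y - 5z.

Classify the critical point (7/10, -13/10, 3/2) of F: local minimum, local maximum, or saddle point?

The Hessian is constant: H = [[6, 4, -2], [4, 6, 2], [-2, 2, 6]].
Leading principal minors: Δ₁ = 6, Δ₂ = 20, Δ₃ = 40.
All leading minors are positive, so H is positive definite: a local minimum.

local minimum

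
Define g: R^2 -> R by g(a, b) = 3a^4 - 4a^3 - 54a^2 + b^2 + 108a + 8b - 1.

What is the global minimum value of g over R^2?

g(a,b) separates as P(a) + Q(b) − 1, so its minimum is min P + min Q − 1.
P'(a) = 12(a - 3)(a - 1)(a + 3) vanishes at a ∈ {-3, 1, 3}; Q'(b) = 2b + 8 vanishes at b ∈ {-4}.
Local minima of P (where P''>0): P(-3)=-459, P(3)=-27. Local minima of Q: Q(-4)=-16.
So the global minimum of g is P(-3) + Q(-4) − 1 = -459 − 16 − 1 = -476, attained at (-3, -4).

-476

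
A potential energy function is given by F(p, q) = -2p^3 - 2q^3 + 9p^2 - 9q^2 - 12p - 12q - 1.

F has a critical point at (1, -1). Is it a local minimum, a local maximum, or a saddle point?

saddle point

The mixed partial ∂²F/∂p∂q is 0, so the Hessian at any point is diag(F_pp, F_qq) = diag(6(-2p + 3), -6(2q + 3)).
At (1, -1): H = diag(6, -6).
The eigenvalues have opposite signs, so H is indefinite: a saddle point.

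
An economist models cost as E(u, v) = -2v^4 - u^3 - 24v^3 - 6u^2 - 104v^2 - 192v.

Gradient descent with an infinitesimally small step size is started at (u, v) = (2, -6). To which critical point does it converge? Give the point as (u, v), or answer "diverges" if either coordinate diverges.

diverges

E is separable, so gradient descent decouples: u follows -∂E/∂u, v follows -∂E/∂v.
∂E/∂u = -3u(u + 4); at u=2 this is -36, so u increases.
∂E/∂v = -8(v + 2)(v + 3)(v + 4); at v=-6 this is 192, so v decreases.
The u-coordinate has no critical point in that direction and runs off to infinity.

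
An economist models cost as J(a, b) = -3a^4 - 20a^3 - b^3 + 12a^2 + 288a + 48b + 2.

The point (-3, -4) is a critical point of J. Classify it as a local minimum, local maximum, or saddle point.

local minimum

The mixed partial ∂²J/∂a∂b is 0, so the Hessian at any point is diag(J_aa, J_bb) = diag(12(-3a^2 - 10a + 2), -6b).
At (-3, -4): H = diag(60, 24).
Both eigenvalues are positive, so H is positive definite: a local minimum.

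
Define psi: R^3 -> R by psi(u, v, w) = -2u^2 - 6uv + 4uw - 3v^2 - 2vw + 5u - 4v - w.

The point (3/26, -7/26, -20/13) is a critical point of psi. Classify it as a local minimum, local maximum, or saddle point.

The Hessian is constant: H = [[-4, -6, 4], [-6, -6, -2], [4, -2, 0]].
Leading principal minors: Δ₁ = -4, Δ₂ = -12, Δ₃ = 208.
The minors fit neither the all-positive nor the alternating-sign pattern, so H is indefinite: a saddle point.

saddle point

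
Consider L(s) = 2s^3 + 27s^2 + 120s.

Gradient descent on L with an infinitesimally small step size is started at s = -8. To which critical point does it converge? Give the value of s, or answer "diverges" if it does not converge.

diverges

L'(s) = 6(s + 4)(s + 5), so L'(-8) = 72.
Gradient descent moves in the -L' direction, i.e. s is decreasing.
There is no critical point below s=-8, and L' keeps the same sign, so the iterate runs off to −∞.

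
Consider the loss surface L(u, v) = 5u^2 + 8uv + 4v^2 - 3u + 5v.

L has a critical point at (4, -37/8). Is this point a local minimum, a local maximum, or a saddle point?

local minimum

The Hessian of L is constant: H = [[10, 8], [8, 8]].
det(H) = 10·8 − 8² = 16.
det(H) > 0 and tr(H) = 18 > 0, so H is positive definite and the point is a local minimum.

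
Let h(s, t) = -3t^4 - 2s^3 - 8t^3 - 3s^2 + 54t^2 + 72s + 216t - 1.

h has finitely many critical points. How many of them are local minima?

h separates as a function of s plus a function of t, so ∇h=0 decouples.
∂h/∂s = -6(s - 3)(s + 4) = 0 at s ∈ {-4, 3}; ∂h/∂t = -12(t - 3)(t + 2)(t + 3) = 0 at t ∈ {-3, -2, 3}.
The Hessian is diagonal: diag(h_ss, h_tt). Second derivatives: h_ss(-4)=42, h_ss(3)=-42; h_tt(-3)=-72, h_tt(-2)=60, h_tt(3)=-360.
Local minima occur where both diagonal entries positive: (-4, -2). Count: 1.

1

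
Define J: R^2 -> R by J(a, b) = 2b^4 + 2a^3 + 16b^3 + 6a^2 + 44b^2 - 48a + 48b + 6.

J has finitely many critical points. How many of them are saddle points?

3

J separates as a function of a plus a function of b, so ∇J=0 decouples.
∂J/∂a = 6(a - 2)(a + 4) = 0 at a ∈ {-4, 2}; ∂J/∂b = 8(b + 1)(b + 2)(b + 3) = 0 at b ∈ {-3, -2, -1}.
The Hessian is diagonal: diag(J_aa, J_bb). Second derivatives: J_aa(-4)=-36, J_aa(2)=36; J_bb(-3)=16, J_bb(-2)=-8, J_bb(-1)=16.
Saddle points occur where the two diagonal entries have opposite signs: (-4, -3), (-4, -1), (2, -2). Count: 3.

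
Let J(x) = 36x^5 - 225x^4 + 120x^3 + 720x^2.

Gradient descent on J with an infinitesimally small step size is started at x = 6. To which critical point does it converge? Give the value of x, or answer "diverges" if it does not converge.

4

J'(x) = 180x(x - 4)(x - 2)(x + 1), so J'(6) = 60480.
Gradient descent moves in the -J' direction, i.e. x is decreasing.
The nearest critical point in that direction is x = 4, where J'' = 7200 > 0 (a local minimum). The iterate converges there.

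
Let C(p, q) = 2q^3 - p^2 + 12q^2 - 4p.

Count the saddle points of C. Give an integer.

1

C separates as a function of p plus a function of q, so ∇C=0 decouples.
∂C/∂p = -2(p + 2) = 0 at p ∈ {-2}; ∂C/∂q = 6q(q + 4) = 0 at q ∈ {-4, 0}.
The Hessian is diagonal: diag(C_pp, C_qq). Second derivatives: C_pp(-2)=-2; C_qq(-4)=-24, C_qq(0)=24.
Saddle points occur where the two diagonal entries have opposite signs: (-2, 0). Count: 1.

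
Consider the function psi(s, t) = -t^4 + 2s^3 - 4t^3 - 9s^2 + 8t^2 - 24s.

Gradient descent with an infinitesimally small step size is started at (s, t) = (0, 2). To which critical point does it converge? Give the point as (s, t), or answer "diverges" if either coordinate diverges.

diverges

psi is separable, so gradient descent decouples: s follows -∂psi/∂s, t follows -∂psi/∂t.
∂psi/∂s = 6(s - 4)(s + 1); at s=0 this is -24, so s increases.
∂psi/∂t = -4t(t - 1)(t + 4); at t=2 this is -48, so t increases.
The t-coordinate has no critical point in that direction and runs off to infinity.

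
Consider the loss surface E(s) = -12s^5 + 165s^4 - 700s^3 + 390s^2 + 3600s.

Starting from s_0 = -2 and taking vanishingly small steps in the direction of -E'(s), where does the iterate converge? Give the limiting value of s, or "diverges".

E'(s) = -60(s - 5)(s - 4)(s - 3)(s + 1), so E'(-2) = -12600.
Gradient descent moves in the -E' direction, i.e. s is increasing.
The nearest critical point in that direction is s = -1, where E'' = 7200 > 0 (a local minimum). The iterate converges there.

-1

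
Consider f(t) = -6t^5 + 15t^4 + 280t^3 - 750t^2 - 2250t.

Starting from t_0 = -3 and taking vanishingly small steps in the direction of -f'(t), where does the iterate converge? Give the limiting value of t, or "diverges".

f'(t) = -30(t - 5)(t - 3)(t + 1)(t + 5), so f'(-3) = 5760.
Gradient descent moves in the -f' direction, i.e. t is decreasing.
The nearest critical point in that direction is t = -5, where f'' = 9600 > 0 (a local minimum). The iterate converges there.

-5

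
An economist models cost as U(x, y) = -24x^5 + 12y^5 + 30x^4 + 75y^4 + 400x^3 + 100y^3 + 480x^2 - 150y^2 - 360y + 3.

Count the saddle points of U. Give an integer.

U separates as a function of x plus a function of y, so ∇U=0 decouples.
∂U/∂x = -120x(x - 4)(x + 1)(x + 2) = 0 at x ∈ {-2, -1, 0, 4}; ∂U/∂y = 60(y - 1)(y + 1)(y + 2)(y + 3) = 0 at y ∈ {-3, -2, -1, 1}.
The Hessian is diagonal: diag(U_xx, U_yy). Second derivatives: U_xx(-2)=1440, U_xx(-1)=-600, U_xx(0)=960, U_xx(4)=-14400; U_yy(-3)=-480, U_yy(-2)=180, U_yy(-1)=-240, U_yy(1)=1440.
Saddle points occur where the two diagonal entries have opposite signs: (-2, -3), (-2, -1), (-1, -2), (-1, 1), (0, -3), (0, -1), (4, -2), (4, 1). Count: 8.

8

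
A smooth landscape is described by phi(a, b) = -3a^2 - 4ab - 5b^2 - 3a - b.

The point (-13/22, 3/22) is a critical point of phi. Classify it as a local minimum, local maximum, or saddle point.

local maximum

The Hessian of phi is constant: H = [[-6, -4], [-4, -10]].
det(H) = (-6)·(-10) − (-4)² = 44.
det(H) > 0 and tr(H) = -16 < 0, so H is negative definite and the point is a local maximum.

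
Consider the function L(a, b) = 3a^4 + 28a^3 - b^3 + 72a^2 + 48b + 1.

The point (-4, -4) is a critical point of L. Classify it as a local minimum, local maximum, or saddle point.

local minimum

The mixed partial ∂²L/∂a∂b is 0, so the Hessian at any point is diag(L_aa, L_bb) = diag(12(3a^2 + 14a + 12), -6b).
At (-4, -4): H = diag(48, 24).
Both eigenvalues are positive, so H is positive definite: a local minimum.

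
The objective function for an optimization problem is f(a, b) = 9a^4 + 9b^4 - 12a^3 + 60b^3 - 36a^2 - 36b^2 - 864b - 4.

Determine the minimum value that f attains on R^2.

f(a,b) separates as P(a) + Q(b) − 4, so its minimum is min P + min Q − 4.
P'(a) = 36a(a - 2)(a + 1) vanishes at a ∈ {-1, 0, 2}; Q'(b) = 36(b - 2)(b + 3)(b + 4) vanishes at b ∈ {-4, -3, 2}.
Local minima of P (where P''>0): P(-1)=-15, P(2)=-96. Local minima of Q: Q(-4)=1344, Q(2)=-1248.
So the global minimum of f is P(2) + Q(2) − 4 = -96 − 1248 − 4 = -1348, attained at (2, 2).

-1348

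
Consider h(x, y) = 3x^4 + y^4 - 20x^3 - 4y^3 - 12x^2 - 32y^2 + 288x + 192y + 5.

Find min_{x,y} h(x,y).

h(x,y) separates as P(x) + Q(y) + 5, so its minimum is min P + min Q + 5.
P'(x) = 12(x - 4)(x - 3)(x + 2) vanishes at x ∈ {-2, 3, 4}; Q'(y) = 4(y - 4)(y - 3)(y + 4) vanishes at y ∈ {-4, 3, 4}.
Local minima of P (where P''>0): P(-2)=-416, P(4)=448. Local minima of Q: Q(-4)=-768, Q(4)=256.
So the global minimum of h is P(-2) + Q(-4) + 5 = -416 − 768 + 5 = -1179, attained at (-2, -4).

-1179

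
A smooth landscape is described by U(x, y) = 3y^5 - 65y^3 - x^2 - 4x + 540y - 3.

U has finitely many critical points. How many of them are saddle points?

2

U separates as a function of x plus a function of y, so ∇U=0 decouples.
∂U/∂x = -2(x + 2) = 0 at x ∈ {-2}; ∂U/∂y = 15(y - 3)(y - 2)(y + 2)(y + 3) = 0 at y ∈ {-3, -2, 2, 3}.
The Hessian is diagonal: diag(U_xx, U_yy). Second derivatives: U_xx(-2)=-2; U_yy(-3)=-450, U_yy(-2)=300, U_yy(2)=-300, U_yy(3)=450.
Saddle points occur where the two diagonal entries have opposite signs: (-2, -2), (-2, 3). Count: 2.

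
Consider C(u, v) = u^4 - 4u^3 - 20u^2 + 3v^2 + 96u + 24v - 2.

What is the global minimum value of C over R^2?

-329

C(u,v) separates as P(u) + Q(v) − 2, so its minimum is min P + min Q − 2.
P'(u) = 4(u - 4)(u - 2)(u + 3) vanishes at u ∈ {-3, 2, 4}; Q'(v) = 6v + 24 vanishes at v ∈ {-4}.
Local minima of P (where P''>0): P(-3)=-279, P(4)=64. Local minima of Q: Q(-4)=-48.
So the global minimum of C is P(-3) + Q(-4) − 2 = -279 − 48 − 2 = -329, attained at (-3, -4).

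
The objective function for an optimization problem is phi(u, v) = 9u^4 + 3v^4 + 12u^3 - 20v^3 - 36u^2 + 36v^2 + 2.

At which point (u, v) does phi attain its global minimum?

phi(u,v) separates as P(u) + Q(v) + 2, so its minimum is min P + min Q + 2.
P'(u) = 36u(u - 1)(u + 2) vanishes at u ∈ {-2, 0, 1}; Q'(v) = 12v(v - 3)(v - 2) vanishes at v ∈ {0, 2, 3}.
Local minima of P (where P''>0): P(-2)=-96, P(1)=-15. Local minima of Q: Q(0)=0, Q(3)=27.
So the global minimum of phi is P(-2) + Q(0) + 2 = -96 + 0 + 2 = -94, attained at (-2, 0).

(-2, 0)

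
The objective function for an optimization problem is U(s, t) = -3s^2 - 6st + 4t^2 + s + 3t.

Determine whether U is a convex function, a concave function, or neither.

U is quadratic, so its Hessian is the constant matrix H = [[-6, -6], [-6, 8]].
det(H) = -84, tr(H) = 2.
det(H) < 0, so H is indefinite: neither convex nor concave.

neither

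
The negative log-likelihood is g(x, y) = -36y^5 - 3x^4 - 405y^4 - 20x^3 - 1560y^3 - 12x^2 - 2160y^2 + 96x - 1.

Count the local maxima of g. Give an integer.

4

g separates as a function of x plus a function of y, so ∇g=0 decouples.
∂g/∂x = -12(x - 1)(x + 2)(x + 4) = 0 at x ∈ {-4, -2, 1}; ∂g/∂y = -180y(y + 2)(y + 3)(y + 4) = 0 at y ∈ {-4, -3, -2, 0}.
The Hessian is diagonal: diag(g_xx, g_yy). Second derivatives: g_xx(-4)=-120, g_xx(-2)=72, g_xx(1)=-180; g_yy(-4)=1440, g_yy(-3)=-540, g_yy(-2)=720, g_yy(0)=-4320.
Local maxima occur where both diagonal entries negative: (-4, -3), (-4, 0), (1, -3), (1, 0). Count: 4.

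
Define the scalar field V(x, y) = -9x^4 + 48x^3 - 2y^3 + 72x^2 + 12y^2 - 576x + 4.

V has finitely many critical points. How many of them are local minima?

V separates as a function of x plus a function of y, so ∇V=0 decouples.
∂V/∂x = -36(x - 4)(x - 2)(x + 2) = 0 at x ∈ {-2, 2, 4}; ∂V/∂y = -6y(y - 4) = 0 at y ∈ {0, 4}.
The Hessian is diagonal: diag(V_xx, V_yy). Second derivatives: V_xx(-2)=-864, V_xx(2)=288, V_xx(4)=-432; V_yy(0)=24, V_yy(4)=-24.
Local minima occur where both diagonal entries positive: (2, 0). Count: 1.

1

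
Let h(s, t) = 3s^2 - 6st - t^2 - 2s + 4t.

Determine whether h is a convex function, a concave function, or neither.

neither

h is quadratic, so its Hessian is the constant matrix H = [[6, -6], [-6, -2]].
det(H) = -48, tr(H) = 4.
det(H) < 0, so H is indefinite: neither convex nor concave.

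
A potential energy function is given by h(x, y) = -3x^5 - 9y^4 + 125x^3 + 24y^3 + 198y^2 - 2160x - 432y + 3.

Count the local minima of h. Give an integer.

2

h separates as a function of x plus a function of y, so ∇h=0 decouples.
∂h/∂x = -15(x - 4)(x - 3)(x + 3)(x + 4) = 0 at x ∈ {-4, -3, 3, 4}; ∂h/∂y = -36(y - 4)(y - 1)(y + 3) = 0 at y ∈ {-3, 1, 4}.
The Hessian is diagonal: diag(h_xx, h_yy). Second derivatives: h_xx(-4)=840, h_xx(-3)=-630, h_xx(3)=630, h_xx(4)=-840; h_yy(-3)=-1008, h_yy(1)=432, h_yy(4)=-756.
Local minima occur where both diagonal entries positive: (-4, 1), (3, 1). Count: 2.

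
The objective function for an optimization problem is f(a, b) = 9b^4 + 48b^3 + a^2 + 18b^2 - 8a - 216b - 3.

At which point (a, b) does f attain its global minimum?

(4, 1)

f(a,b) separates as P(a) + Q(b) − 3, so its minimum is min P + min Q − 3.
P'(a) = 2a - 8 vanishes at a ∈ {4}; Q'(b) = 36(b - 1)(b + 2)(b + 3) vanishes at b ∈ {-3, -2, 1}.
Local minima of P (where P''>0): P(4)=-16. Local minima of Q: Q(-3)=243, Q(1)=-141.
So the global minimum of f is P(4) + Q(1) − 3 = -16 − 141 − 3 = -160, attained at (4, 1).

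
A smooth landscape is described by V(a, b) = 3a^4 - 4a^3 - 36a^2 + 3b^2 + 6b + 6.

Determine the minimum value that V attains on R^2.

V(a,b) separates as P(a) + Q(b) + 6, so its minimum is min P + min Q + 6.
P'(a) = 12a(a - 3)(a + 2) vanishes at a ∈ {-2, 0, 3}; Q'(b) = 6b + 6 vanishes at b ∈ {-1}.
Local minima of P (where P''>0): P(-2)=-64, P(3)=-189. Local minima of Q: Q(-1)=-3.
So the global minimum of V is P(3) + Q(-1) + 6 = -189 − 3 + 6 = -186, attained at (3, -1).

-186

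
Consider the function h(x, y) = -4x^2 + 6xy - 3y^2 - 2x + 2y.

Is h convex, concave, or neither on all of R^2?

concave

h is quadratic, so its Hessian is the constant matrix H = [[-8, 6], [6, -6]].
det(H) = 12, tr(H) = -14.
det(H) > 0 and tr(H) < 0, so H is negative definite everywhere: concave.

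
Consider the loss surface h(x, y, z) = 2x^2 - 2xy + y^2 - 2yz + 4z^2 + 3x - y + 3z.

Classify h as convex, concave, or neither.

h is quadratic, so its Hessian is the constant matrix H = [[4, -2, 0], [-2, 2, -2], [0, -2, 8]].
Leading principal minors: 4, 4, 16.
All positive ⇒ H ≻ 0 ⇒ convex.

convex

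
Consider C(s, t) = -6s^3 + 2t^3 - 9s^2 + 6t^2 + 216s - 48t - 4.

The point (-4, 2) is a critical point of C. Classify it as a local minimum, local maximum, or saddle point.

The mixed partial ∂²C/∂s∂t is 0, so the Hessian at any point is diag(C_ss, C_tt) = diag(-18(2s + 1), 12(t + 1)).
At (-4, 2): H = diag(126, 36).
Both eigenvalues are positive, so H is positive definite: a local minimum.

local minimum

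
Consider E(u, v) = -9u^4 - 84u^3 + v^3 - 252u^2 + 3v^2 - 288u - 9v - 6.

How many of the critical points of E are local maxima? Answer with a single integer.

2

E separates as a function of u plus a function of v, so ∇E=0 decouples.
∂E/∂u = -36(u + 1)(u + 2)(u + 4) = 0 at u ∈ {-4, -2, -1}; ∂E/∂v = 3(v - 1)(v + 3) = 0 at v ∈ {-3, 1}.
The Hessian is diagonal: diag(E_uu, E_vv). Second derivatives: E_uu(-4)=-216, E_uu(-2)=72, E_uu(-1)=-108; E_vv(-3)=-12, E_vv(1)=12.
Local maxima occur where both diagonal entries negative: (-4, -3), (-1, -3). Count: 2.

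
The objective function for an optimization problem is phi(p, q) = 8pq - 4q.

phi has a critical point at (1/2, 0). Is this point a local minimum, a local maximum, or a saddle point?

The Hessian of phi is constant: H = [[0, 8], [8, 0]].
det(H) = 0·0 − 8² = -64.
Since det(H) < 0, H is indefinite and the critical point is a saddle point.

saddle point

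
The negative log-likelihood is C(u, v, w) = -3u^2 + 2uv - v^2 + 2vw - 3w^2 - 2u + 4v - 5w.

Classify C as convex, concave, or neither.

concave

C is quadratic, so its Hessian is the constant matrix H = [[-6, 2, 0], [2, -2, 2], [0, 2, -6]].
Leading principal minors: -6, 8, -24.
Signs alternate −, +, − ⇒ H ≺ 0 ⇒ concave.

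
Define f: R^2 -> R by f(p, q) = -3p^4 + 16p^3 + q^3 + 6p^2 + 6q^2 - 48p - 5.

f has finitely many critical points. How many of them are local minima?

1

f separates as a function of p plus a function of q, so ∇f=0 decouples.
∂f/∂p = -12(p - 4)(p - 1)(p + 1) = 0 at p ∈ {-1, 1, 4}; ∂f/∂q = 3q(q + 4) = 0 at q ∈ {-4, 0}.
The Hessian is diagonal: diag(f_pp, f_qq). Second derivatives: f_pp(-1)=-120, f_pp(1)=72, f_pp(4)=-180; f_qq(-4)=-12, f_qq(0)=12.
Local minima occur where both diagonal entries positive: (1, 0). Count: 1.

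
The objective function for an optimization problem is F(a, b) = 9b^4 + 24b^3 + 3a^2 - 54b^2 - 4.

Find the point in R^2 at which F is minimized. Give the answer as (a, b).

F(a,b) separates as P(a) + Q(b) − 4, so its minimum is min P + min Q − 4.
P'(a) = 6a vanishes at a ∈ {0}; Q'(b) = 36b(b - 1)(b + 3) vanishes at b ∈ {-3, 0, 1}.
Local minima of P (where P''>0): P(0)=0. Local minima of Q: Q(-3)=-405, Q(1)=-21.
So the global minimum of F is P(0) + Q(-3) − 4 = 0 − 405 − 4 = -409, attained at (0, -3).

(0, -3)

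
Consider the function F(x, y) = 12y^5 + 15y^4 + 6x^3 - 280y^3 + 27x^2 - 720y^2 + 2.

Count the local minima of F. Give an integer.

F separates as a function of x plus a function of y, so ∇F=0 decouples.
∂F/∂x = 18x(x + 3) = 0 at x ∈ {-3, 0}; ∂F/∂y = 60y(y - 4)(y + 2)(y + 3) = 0 at y ∈ {-3, -2, 0, 4}.
The Hessian is diagonal: diag(F_xx, F_yy). Second derivatives: F_xx(-3)=-54, F_xx(0)=54; F_yy(-3)=-1260, F_yy(-2)=720, F_yy(0)=-1440, F_yy(4)=10080.
Local minima occur where both diagonal entries positive: (0, -2), (0, 4). Count: 2.

2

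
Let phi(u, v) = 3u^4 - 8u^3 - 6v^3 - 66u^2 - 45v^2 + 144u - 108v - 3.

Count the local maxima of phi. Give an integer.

1

phi separates as a function of u plus a function of v, so ∇phi=0 decouples.
∂phi/∂u = 12(u - 4)(u - 1)(u + 3) = 0 at u ∈ {-3, 1, 4}; ∂phi/∂v = -18(v + 2)(v + 3) = 0 at v ∈ {-3, -2}.
The Hessian is diagonal: diag(phi_uu, phi_vv). Second derivatives: phi_uu(-3)=336, phi_uu(1)=-144, phi_uu(4)=252; phi_vv(-3)=18, phi_vv(-2)=-18.
Local maxima occur where both diagonal entries negative: (1, -2). Count: 1.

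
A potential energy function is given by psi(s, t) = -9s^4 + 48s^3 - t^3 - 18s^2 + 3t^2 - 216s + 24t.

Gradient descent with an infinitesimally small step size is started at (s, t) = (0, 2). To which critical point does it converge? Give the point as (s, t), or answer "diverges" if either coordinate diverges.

(2, -2)

psi is separable, so gradient descent decouples: s follows -∂psi/∂s, t follows -∂psi/∂t.
∂psi/∂s = -36(s - 3)(s - 2)(s + 1); at s=0 this is -216, so s increases.
∂psi/∂t = -3(t - 4)(t + 2); at t=2 this is 24, so t decreases.
s converges to its nearest critical value 2 (a local min of the s-part); t converges to -2. The iterate converges to (2, -2).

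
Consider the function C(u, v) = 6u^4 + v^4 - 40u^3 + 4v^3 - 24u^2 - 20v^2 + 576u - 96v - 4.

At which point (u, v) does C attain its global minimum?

(-2, 3)

C(u,v) separates as P(u) + Q(v) − 4, so its minimum is min P + min Q − 4.
P'(u) = 24(u - 4)(u - 3)(u + 2) vanishes at u ∈ {-2, 3, 4}; Q'(v) = 4(v - 3)(v + 2)(v + 4) vanishes at v ∈ {-4, -2, 3}.
Local minima of P (where P''>0): P(-2)=-832, P(4)=896. Local minima of Q: Q(-4)=64, Q(3)=-279.
So the global minimum of C is P(-2) + Q(3) − 4 = -832 − 279 − 4 = -1115, attained at (-2, 3).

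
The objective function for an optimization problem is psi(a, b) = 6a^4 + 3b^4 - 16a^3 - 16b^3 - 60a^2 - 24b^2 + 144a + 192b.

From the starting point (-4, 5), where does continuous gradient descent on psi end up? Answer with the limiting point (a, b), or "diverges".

psi is separable, so gradient descent decouples: a follows -∂psi/∂a, b follows -∂psi/∂b.
∂psi/∂a = 24(a - 3)(a - 1)(a + 2); at a=-4 this is -1680, so a increases.
∂psi/∂b = 12(b - 4)(b - 2)(b + 2); at b=5 this is 252, so b decreases.
a converges to its nearest critical value -2 (a local min of the a-part); b converges to 4. The iterate converges to (-2, 4).

(-2, 4)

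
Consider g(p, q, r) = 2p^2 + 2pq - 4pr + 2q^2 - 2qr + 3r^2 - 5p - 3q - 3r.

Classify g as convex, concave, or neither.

g is quadratic, so its Hessian is the constant matrix H = [[4, 2, -4], [2, 4, -2], [-4, -2, 6]].
Leading principal minors: 4, 12, 24.
All positive ⇒ H ≻ 0 ⇒ convex.

convex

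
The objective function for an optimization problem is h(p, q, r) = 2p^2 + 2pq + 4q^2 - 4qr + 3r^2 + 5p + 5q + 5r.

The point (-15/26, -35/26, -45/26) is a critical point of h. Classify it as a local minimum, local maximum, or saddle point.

The Hessian is constant: H = [[4, 2, 0], [2, 8, -4], [0, -4, 6]].
Leading principal minors: Δ₁ = 4, Δ₂ = 28, Δ₃ = 104.
All leading minors are positive, so H is positive definite: a local minimum.

local minimum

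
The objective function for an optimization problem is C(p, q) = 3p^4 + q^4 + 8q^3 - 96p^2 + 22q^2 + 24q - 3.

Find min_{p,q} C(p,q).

C(p,q) separates as A(p) + B(q) − 3, so its minimum is min A + min B − 3.
A'(p) = 12p(p - 4)(p + 4) vanishes at p ∈ {-4, 0, 4}; B'(q) = 4(q + 1)(q + 2)(q + 3) vanishes at q ∈ {-3, -2, -1}.
Local minima of A (where A''>0): A(-4)=-768, A(4)=-768. Local minima of B: B(-3)=-9, B(-1)=-9.
So the global minimum of C is A(-4) + B(-3) − 3 = -768 − 9 − 3 = -780, attained at (-4, -3).

-780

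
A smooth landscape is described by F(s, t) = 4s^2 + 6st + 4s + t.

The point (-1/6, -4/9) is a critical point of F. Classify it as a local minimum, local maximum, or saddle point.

saddle point

The Hessian of F is constant: H = [[8, 6], [6, 0]].
det(H) = 8·0 − 6² = -36.
Since det(H) < 0, H is indefinite and the critical point is a saddle point.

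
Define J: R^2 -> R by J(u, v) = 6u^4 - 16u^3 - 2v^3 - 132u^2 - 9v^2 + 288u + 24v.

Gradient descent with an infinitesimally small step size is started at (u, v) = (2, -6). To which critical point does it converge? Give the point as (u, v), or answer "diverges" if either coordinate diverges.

(4, -4)

J is separable, so gradient descent decouples: u follows -∂J/∂u, v follows -∂J/∂v.
∂J/∂u = 24(u - 4)(u - 1)(u + 3); at u=2 this is -240, so u increases.
∂J/∂v = -6(v - 1)(v + 4); at v=-6 this is -84, so v increases.
u converges to its nearest critical value 4 (a local min of the u-part); v converges to -4. The iterate converges to (4, -4).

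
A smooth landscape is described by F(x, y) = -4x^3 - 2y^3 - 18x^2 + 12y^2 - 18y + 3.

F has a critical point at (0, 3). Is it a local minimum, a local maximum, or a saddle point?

The mixed partial ∂²F/∂x∂y is 0, so the Hessian at any point is diag(F_xx, F_yy) = diag(-12(2x + 3), 12(-y + 2)).
At (0, 3): H = diag(-36, -12).
Both eigenvalues are negative, so H is negative definite: a local maximum.

local maximum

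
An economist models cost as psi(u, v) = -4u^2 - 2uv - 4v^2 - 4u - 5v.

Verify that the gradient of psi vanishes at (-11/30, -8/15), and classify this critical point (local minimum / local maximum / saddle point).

local maximum

∇psi = (-8u - 2v - 4, -2u - 8v - 5); substituting (-11/30, -8/15) gives ∇psi = (0, 0), so (-11/30, -8/15) is indeed a critical point.
The Hessian of psi is constant: H = [[-8, -2], [-2, -8]].
det(H) = (-8)·(-8) − (-2)² = 60.
det(H) > 0 and tr(H) = -16 < 0, so H is negative definite and the point is a local maximum.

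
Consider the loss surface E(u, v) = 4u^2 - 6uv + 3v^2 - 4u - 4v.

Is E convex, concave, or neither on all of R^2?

convex

E is quadratic, so its Hessian is the constant matrix H = [[8, -6], [-6, 6]].
det(H) = 12, tr(H) = 14.
det(H) > 0 and tr(H) > 0, so H is positive definite everywhere: convex.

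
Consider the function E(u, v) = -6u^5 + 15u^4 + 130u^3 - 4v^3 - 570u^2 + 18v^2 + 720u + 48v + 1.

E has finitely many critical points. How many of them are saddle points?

E separates as a function of u plus a function of v, so ∇E=0 decouples.
∂E/∂u = -30(u - 3)(u - 2)(u - 1)(u + 4) = 0 at u ∈ {-4, 1, 2, 3}; ∂E/∂v = -12(v - 4)(v + 1) = 0 at v ∈ {-1, 4}.
The Hessian is diagonal: diag(E_uu, E_vv). Second derivatives: E_uu(-4)=6300, E_uu(1)=-300, E_uu(2)=180, E_uu(3)=-420; E_vv(-1)=60, E_vv(4)=-60.
Saddle points occur where the two diagonal entries have opposite signs: (-4, 4), (1, -1), (2, 4), (3, -1). Count: 4.

4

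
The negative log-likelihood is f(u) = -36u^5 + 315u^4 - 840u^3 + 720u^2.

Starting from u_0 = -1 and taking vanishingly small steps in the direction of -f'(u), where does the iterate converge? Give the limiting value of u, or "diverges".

0

f'(u) = -180u(u - 4)(u - 2)(u - 1), so f'(-1) = -5400.
Gradient descent moves in the -f' direction, i.e. u is increasing.
The nearest critical point in that direction is u = 0, where f'' = 1440 > 0 (a local minimum). The iterate converges there.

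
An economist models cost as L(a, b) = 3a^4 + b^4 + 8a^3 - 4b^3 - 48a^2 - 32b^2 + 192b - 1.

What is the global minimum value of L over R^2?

L(a,b) separates as P(a) + Q(b) − 1, so its minimum is min P + min Q − 1.
P'(a) = 12a(a - 2)(a + 4) vanishes at a ∈ {-4, 0, 2}; Q'(b) = 4(b - 4)(b - 3)(b + 4) vanishes at b ∈ {-4, 3, 4}.
Local minima of P (where P''>0): P(-4)=-512, P(2)=-80. Local minima of Q: Q(-4)=-768, Q(4)=256.
So the global minimum of L is P(-4) + Q(-4) − 1 = -512 − 768 − 1 = -1281, attained at (-4, -4).

-1281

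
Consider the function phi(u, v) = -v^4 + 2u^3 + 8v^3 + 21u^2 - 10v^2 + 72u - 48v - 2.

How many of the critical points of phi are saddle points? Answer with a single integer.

phi separates as a function of u plus a function of v, so ∇phi=0 decouples.
∂phi/∂u = 6(u + 3)(u + 4) = 0 at u ∈ {-4, -3}; ∂phi/∂v = -4(v - 4)(v - 3)(v + 1) = 0 at v ∈ {-1, 3, 4}.
The Hessian is diagonal: diag(phi_uu, phi_vv). Second derivatives: phi_uu(-4)=-6, phi_uu(-3)=6; phi_vv(-1)=-80, phi_vv(3)=16, phi_vv(4)=-20.
Saddle points occur where the two diagonal entries have opposite signs: (-4, 3), (-3, -1), (-3, 4). Count: 3.

3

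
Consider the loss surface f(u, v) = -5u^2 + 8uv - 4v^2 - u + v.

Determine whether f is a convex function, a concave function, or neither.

f is quadratic, so its Hessian is the constant matrix H = [[-10, 8], [8, -8]].
det(H) = 16, tr(H) = -18.
det(H) > 0 and tr(H) < 0, so H is negative definite everywhere: concave.

concave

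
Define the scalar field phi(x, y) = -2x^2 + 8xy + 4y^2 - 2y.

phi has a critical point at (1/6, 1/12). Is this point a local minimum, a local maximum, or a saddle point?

saddle point

The Hessian of phi is constant: H = [[-4, 8], [8, 8]].
det(H) = (-4)·8 − 8² = -96.
Since det(H) < 0, H is indefinite and the critical point is a saddle point.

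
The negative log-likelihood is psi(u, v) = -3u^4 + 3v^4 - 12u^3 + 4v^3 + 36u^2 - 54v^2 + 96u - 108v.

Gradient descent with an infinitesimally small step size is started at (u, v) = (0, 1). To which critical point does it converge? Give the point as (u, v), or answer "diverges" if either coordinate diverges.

psi is separable, so gradient descent decouples: u follows -∂psi/∂u, v follows -∂psi/∂v.
∂psi/∂u = -12(u - 2)(u + 1)(u + 4); at u=0 this is 96, so u decreases.
∂psi/∂v = 12(v - 3)(v + 1)(v + 3); at v=1 this is -192, so v increases.
u converges to its nearest critical value -1 (a local min of the u-part); v converges to 3. The iterate converges to (-1, 3).

(-1, 3)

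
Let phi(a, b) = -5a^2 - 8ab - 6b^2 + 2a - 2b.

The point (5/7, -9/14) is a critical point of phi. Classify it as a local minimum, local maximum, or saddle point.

local maximum

The Hessian of phi is constant: H = [[-10, -8], [-8, -12]].
det(H) = (-10)·(-12) − (-8)² = 56.
det(H) > 0 and tr(H) = -22 < 0, so H is negative definite and the point is a local maximum.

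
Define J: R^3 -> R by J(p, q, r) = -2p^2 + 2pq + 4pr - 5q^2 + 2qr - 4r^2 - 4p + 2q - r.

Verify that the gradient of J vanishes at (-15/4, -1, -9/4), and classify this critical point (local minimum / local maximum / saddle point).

∇J = (-4p + 2q + 4r - 4, 2p - 10q + 2r + 2, 4p + 2q - 8r - 1); substituting (-15/4, -1, -9/4) gives ∇J = (0, 0, 0), so (-15/4, -1, -9/4) is indeed a critical point.
The Hessian is constant: H = [[-4, 2, 4], [2, -10, 2], [4, 2, -8]].
Leading principal minors: Δ₁ = -4, Δ₂ = 36, Δ₃ = -80.
The minors alternate sign starting negative (−, +, −), so H is negative definite: a local maximum.

local maximum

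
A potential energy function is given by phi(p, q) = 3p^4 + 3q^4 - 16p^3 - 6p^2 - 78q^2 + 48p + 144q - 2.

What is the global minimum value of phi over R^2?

phi(p,q) separates as A(p) + B(q) − 2, so its minimum is min A + min B − 2.
A'(p) = 12(p - 4)(p - 1)(p + 1) vanishes at p ∈ {-1, 1, 4}; B'(q) = 12(q - 3)(q - 1)(q + 4) vanishes at q ∈ {-4, 1, 3}.
Local minima of A (where A''>0): A(-1)=-35, A(4)=-160. Local minima of B: B(-4)=-1056, B(3)=-27.
So the global minimum of phi is A(4) + B(-4) − 2 = -160 − 1056 − 2 = -1218, attained at (4, -4).

-1218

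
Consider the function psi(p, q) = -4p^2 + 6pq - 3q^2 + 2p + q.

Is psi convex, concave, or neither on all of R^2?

concave

psi is quadratic, so its Hessian is the constant matrix H = [[-8, 6], [6, -6]].
det(H) = 12, tr(H) = -14.
det(H) > 0 and tr(H) < 0, so H is negative definite everywhere: concave.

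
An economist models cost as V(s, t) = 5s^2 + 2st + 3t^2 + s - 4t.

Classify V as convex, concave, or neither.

V is quadratic, so its Hessian is the constant matrix H = [[10, 2], [2, 6]].
det(H) = 56, tr(H) = 16.
det(H) > 0 and tr(H) > 0, so H is positive definite everywhere: convex.

convex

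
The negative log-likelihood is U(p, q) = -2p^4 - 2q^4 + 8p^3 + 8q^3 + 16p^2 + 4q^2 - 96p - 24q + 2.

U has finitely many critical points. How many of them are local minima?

1

U separates as a function of p plus a function of q, so ∇U=0 decouples.
∂U/∂p = -8(p - 3)(p - 2)(p + 2) = 0 at p ∈ {-2, 2, 3}; ∂U/∂q = -8(q - 3)(q - 1)(q + 1) = 0 at q ∈ {-1, 1, 3}.
The Hessian is diagonal: diag(U_pp, U_qq). Second derivatives: U_pp(-2)=-160, U_pp(2)=32, U_pp(3)=-40; U_qq(-1)=-64, U_qq(1)=32, U_qq(3)=-64.
Local minima occur where both diagonal entries positive: (2, 1). Count: 1.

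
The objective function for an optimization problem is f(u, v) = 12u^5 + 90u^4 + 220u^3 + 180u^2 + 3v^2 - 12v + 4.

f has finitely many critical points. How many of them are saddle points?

f separates as a function of u plus a function of v, so ∇f=0 decouples.
∂f/∂u = 60u(u + 1)(u + 2)(u + 3) = 0 at u ∈ {-3, -2, -1, 0}; ∂f/∂v = 6(v - 2) = 0 at v ∈ {2}.
The Hessian is diagonal: diag(f_uu, f_vv). Second derivatives: f_uu(-3)=-360, f_uu(-2)=120, f_uu(-1)=-120, f_uu(0)=360; f_vv(2)=6.
Saddle points occur where the two diagonal entries have opposite signs: (-3, 2), (-1, 2). Count: 2.

2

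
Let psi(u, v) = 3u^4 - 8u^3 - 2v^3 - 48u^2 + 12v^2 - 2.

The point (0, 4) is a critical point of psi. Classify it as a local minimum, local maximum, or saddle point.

The mixed partial ∂²psi/∂u∂v is 0, so the Hessian at any point is diag(psi_uu, psi_vv) = diag(12(3u^2 - 4u - 8), 12(-v + 2)).
At (0, 4): H = diag(-96, -24).
Both eigenvalues are negative, so H is negative definite: a local maximum.

local maximum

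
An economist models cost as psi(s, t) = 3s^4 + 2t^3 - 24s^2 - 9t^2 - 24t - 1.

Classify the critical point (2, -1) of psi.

saddle point

The mixed partial ∂²psi/∂s∂t is 0, so the Hessian at any point is diag(psi_ss, psi_tt) = diag(12(3s^2 - 4), 6(2t - 3)).
At (2, -1): H = diag(96, -30).
The eigenvalues have opposite signs, so H is indefinite: a saddle point.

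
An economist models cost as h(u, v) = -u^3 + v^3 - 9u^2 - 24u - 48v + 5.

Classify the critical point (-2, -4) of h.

The mixed partial ∂²h/∂u∂v is 0, so the Hessian at any point is diag(h_uu, h_vv) = diag(-6(u + 3), 6v).
At (-2, -4): H = diag(-6, -24).
Both eigenvalues are negative, so H is negative definite: a local maximum.

local maximum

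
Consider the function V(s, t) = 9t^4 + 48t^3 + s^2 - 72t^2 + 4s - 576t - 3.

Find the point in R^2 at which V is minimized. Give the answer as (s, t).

V(s,t) separates as P(s) + Q(t) − 3, so its minimum is min P + min Q − 3.
P'(s) = 2s + 4 vanishes at s ∈ {-2}; Q'(t) = 36(t - 2)(t + 2)(t + 4) vanishes at t ∈ {-4, -2, 2}.
Local minima of P (where P''>0): P(-2)=-4. Local minima of Q: Q(-4)=384, Q(2)=-912.
So the global minimum of V is P(-2) + Q(2) − 3 = -4 − 912 − 3 = -919, attained at (-2, 2).

(-2, 2)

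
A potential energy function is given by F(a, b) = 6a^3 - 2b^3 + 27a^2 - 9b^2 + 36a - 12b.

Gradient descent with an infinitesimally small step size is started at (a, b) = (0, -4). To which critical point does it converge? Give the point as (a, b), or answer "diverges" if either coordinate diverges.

(-1, -2)

F is separable, so gradient descent decouples: a follows -∂F/∂a, b follows -∂F/∂b.
∂F/∂a = 18(a + 1)(a + 2); at a=0 this is 36, so a decreases.
∂F/∂b = -6(b + 1)(b + 2); at b=-4 this is -36, so b increases.
a converges to its nearest critical value -1 (a local min of the a-part); b converges to -2. The iterate converges to (-1, -2).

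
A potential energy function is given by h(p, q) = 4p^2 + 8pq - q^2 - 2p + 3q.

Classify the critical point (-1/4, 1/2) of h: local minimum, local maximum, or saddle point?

The Hessian of h is constant: H = [[8, 8], [8, -2]].
det(H) = 8·(-2) − 8² = -80.
Since det(H) < 0, H is indefinite and the critical point is a saddle point.

saddle point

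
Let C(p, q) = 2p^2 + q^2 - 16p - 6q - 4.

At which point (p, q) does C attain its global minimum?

(4, 3)

C(p,q) separates as A(p) + B(q) − 4, so its minimum is min A + min B − 4.
A'(p) = 4p - 16 vanishes at p ∈ {4}; B'(q) = 2q - 6 vanishes at q ∈ {3}.
Local minima of A (where A''>0): A(4)=-32. Local minima of B: B(3)=-9.
So the global minimum of C is A(4) + B(3) − 4 = -32 − 9 − 4 = -45, attained at (4, 3).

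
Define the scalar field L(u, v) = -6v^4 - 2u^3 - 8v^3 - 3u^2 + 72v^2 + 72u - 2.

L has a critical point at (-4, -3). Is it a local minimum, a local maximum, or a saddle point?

saddle point

The mixed partial ∂²L/∂u∂v is 0, so the Hessian at any point is diag(L_uu, L_vv) = diag(-6(2u + 1), 24(-3v^2 - 2v + 6)).
At (-4, -3): H = diag(42, -360).
The eigenvalues have opposite signs, so H is indefinite: a saddle point.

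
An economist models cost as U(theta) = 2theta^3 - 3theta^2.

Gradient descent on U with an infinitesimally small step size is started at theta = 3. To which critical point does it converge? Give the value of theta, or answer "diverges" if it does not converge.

1

U'(theta) = 6theta(theta - 1), so U'(3) = 36.
Gradient descent moves in the -U' direction, i.e. theta is decreasing.
The nearest critical point in that direction is theta = 1, where U'' = 6 > 0 (a local minimum). The iterate converges there.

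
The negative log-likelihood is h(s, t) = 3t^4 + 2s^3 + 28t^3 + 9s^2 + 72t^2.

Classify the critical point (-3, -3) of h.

The mixed partial ∂²h/∂s∂t is 0, so the Hessian at any point is diag(h_ss, h_tt) = diag(6(2s + 3), 12(3t^2 + 14t + 12)).
At (-3, -3): H = diag(-18, -36).
Both eigenvalues are negative, so H is negative definite: a local maximum.

local maximum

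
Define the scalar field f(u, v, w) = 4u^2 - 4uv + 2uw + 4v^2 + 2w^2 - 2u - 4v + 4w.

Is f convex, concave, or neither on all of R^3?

convex

f is quadratic, so its Hessian is the constant matrix H = [[8, -4, 2], [-4, 8, 0], [2, 0, 4]].
Leading principal minors: 8, 48, 160.
All positive ⇒ H ≻ 0 ⇒ convex.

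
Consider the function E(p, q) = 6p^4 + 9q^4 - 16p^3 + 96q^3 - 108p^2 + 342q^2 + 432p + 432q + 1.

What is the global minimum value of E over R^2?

-1526

E(p,q) separates as A(p) + B(q) + 1, so its minimum is min A + min B + 1.
A'(p) = 24(p - 3)(p - 2)(p + 3) vanishes at p ∈ {-3, 2, 3}; B'(q) = 36(q + 1)(q + 3)(q + 4) vanishes at q ∈ {-4, -3, -1}.
Local minima of A (where A''>0): A(-3)=-1350, A(3)=378. Local minima of B: B(-4)=-96, B(-1)=-177.
So the global minimum of E is A(-3) + B(-1) + 1 = -1350 − 177 + 1 = -1526, attained at (-3, -1).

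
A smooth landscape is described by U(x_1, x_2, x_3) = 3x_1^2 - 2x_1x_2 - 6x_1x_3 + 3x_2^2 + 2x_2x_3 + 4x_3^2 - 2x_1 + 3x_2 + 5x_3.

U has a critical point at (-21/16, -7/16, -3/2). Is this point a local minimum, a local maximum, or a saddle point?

local minimum

The Hessian is constant: H = [[6, -2, -6], [-2, 6, 2], [-6, 2, 8]].
Leading principal minors: Δ₁ = 6, Δ₂ = 32, Δ₃ = 64.
All leading minors are positive, so H is positive definite: a local minimum.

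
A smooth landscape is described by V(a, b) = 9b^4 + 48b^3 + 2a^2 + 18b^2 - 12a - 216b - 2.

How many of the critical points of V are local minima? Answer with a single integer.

2

V separates as a function of a plus a function of b, so ∇V=0 decouples.
∂V/∂a = 4(a - 3) = 0 at a ∈ {3}; ∂V/∂b = 36(b - 1)(b + 2)(b + 3) = 0 at b ∈ {-3, -2, 1}.
The Hessian is diagonal: diag(V_aa, V_bb). Second derivatives: V_aa(3)=4; V_bb(-3)=144, V_bb(-2)=-108, V_bb(1)=432.
Local minima occur where both diagonal entries positive: (3, -3), (3, 1). Count: 2.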